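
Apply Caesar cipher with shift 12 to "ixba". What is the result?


Caesar cipher: shift "ixba" by 12
  'i' (pos 8) + 12 = pos 20 = 'u'
  'x' (pos 23) + 12 = pos 9 = 'j'
  'b' (pos 1) + 12 = pos 13 = 'n'
  'a' (pos 0) + 12 = pos 12 = 'm'
Result: ujnm

ujnm


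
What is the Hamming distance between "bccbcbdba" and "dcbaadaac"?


Comparing "bccbcbdba" and "dcbaadaac" position by position:
  Position 0: 'b' vs 'd' => differ
  Position 1: 'c' vs 'c' => same
  Position 2: 'c' vs 'b' => differ
  Position 3: 'b' vs 'a' => differ
  Position 4: 'c' vs 'a' => differ
  Position 5: 'b' vs 'd' => differ
  Position 6: 'd' vs 'a' => differ
  Position 7: 'b' vs 'a' => differ
  Position 8: 'a' vs 'c' => differ
Total differences (Hamming distance): 8

8


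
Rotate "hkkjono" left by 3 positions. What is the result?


Input: "hkkjono", rotate left by 3
First 3 characters: "hkk"
Remaining characters: "jono"
Concatenate remaining + first: "jono" + "hkk" = "jonohkk"

jonohkk


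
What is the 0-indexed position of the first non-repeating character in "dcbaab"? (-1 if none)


Input: dcbaab
Character frequencies:
  'a': 2
  'b': 2
  'c': 1
  'd': 1
Scanning left to right for freq == 1:
  Position 0 ('d'): unique! => answer = 0

0


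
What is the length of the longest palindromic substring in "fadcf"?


Input: "fadcf"
Checking substrings for palindromes:
  No multi-char palindromic substrings found
Longest palindromic substring: "f" with length 1

1


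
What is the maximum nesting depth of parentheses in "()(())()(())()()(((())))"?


Input: "()(())()(())()()(((())))"
Tracking depth:
  Position 0 '(': depth becomes 1
  Position 1 ')': depth becomes 0
  Position 2 '(': depth becomes 1
  Position 3 '(': depth becomes 2
  Position 4 ')': depth becomes 1
  Position 5 ')': depth becomes 0
  Position 6 '(': depth becomes 1
  Position 7 ')': depth becomes 0
  Position 8 '(': depth becomes 1
  Position 9 '(': depth becomes 2
  Position 10 ')': depth becomes 1
  Position 11 ')': depth becomes 0
  Position 12 '(': depth becomes 1
  Position 13 ')': depth becomes 0
  Position 14 '(': depth becomes 1
  Position 15 ')': depth becomes 0
  Position 16 '(': depth becomes 1
  Position 17 '(': depth becomes 2
  Position 18 '(': depth becomes 3
  Position 19 '(': depth becomes 4
  Position 20 ')': depth becomes 3
  Position 21 ')': depth becomes 2
  Position 22 ')': depth becomes 1
  Position 23 ')': depth becomes 0
Maximum depth reached: 4

4


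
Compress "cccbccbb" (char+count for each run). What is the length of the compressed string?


Input: cccbccbb
Runs:
  'c' x 3 => "c3"
  'b' x 1 => "b1"
  'c' x 2 => "c2"
  'b' x 2 => "b2"
Compressed: "c3b1c2b2"
Compressed length: 8

8


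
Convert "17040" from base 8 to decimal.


Input: "17040" in base 8
Positional expansion:
  Digit '1' (value 1) x 8^4 = 4096
  Digit '7' (value 7) x 8^3 = 3584
  Digit '0' (value 0) x 8^2 = 0
  Digit '4' (value 4) x 8^1 = 32
  Digit '0' (value 0) x 8^0 = 0
Sum = 7712

7712


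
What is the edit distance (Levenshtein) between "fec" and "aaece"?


Computing edit distance: "fec" -> "aaece"
DP table:
           a    a    e    c    e
      0    1    2    3    4    5
  f   1    1    2    3    4    5
  e   2    2    2    2    3    4
  c   3    3    3    3    2    3
Edit distance = dp[3][5] = 3

3


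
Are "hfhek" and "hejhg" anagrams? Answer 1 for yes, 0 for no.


Strings: "hfhek", "hejhg"
Sorted first:  efhhk
Sorted second: eghhj
Differ at position 1: 'f' vs 'g' => not anagrams

0


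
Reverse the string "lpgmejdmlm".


Input: lpgmejdmlm
Reading characters right to left:
  Position 9: 'm'
  Position 8: 'l'
  Position 7: 'm'
  Position 6: 'd'
  Position 5: 'j'
  Position 4: 'e'
  Position 3: 'm'
  Position 2: 'g'
  Position 1: 'p'
  Position 0: 'l'
Reversed: mlmdjemgpl

mlmdjemgpl


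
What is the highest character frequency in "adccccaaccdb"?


Input: adccccaaccdb
Character counts:
  'a': 3
  'b': 1
  'c': 6
  'd': 2
Maximum frequency: 6

6


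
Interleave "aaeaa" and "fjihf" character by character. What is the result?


Interleaving "aaeaa" and "fjihf":
  Position 0: 'a' from first, 'f' from second => "af"
  Position 1: 'a' from first, 'j' from second => "aj"
  Position 2: 'e' from first, 'i' from second => "ei"
  Position 3: 'a' from first, 'h' from second => "ah"
  Position 4: 'a' from first, 'f' from second => "af"
Result: afajeiahaf

afajeiahaf


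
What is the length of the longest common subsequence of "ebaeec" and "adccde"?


LCS of "ebaeec" and "adccde"
DP table:
           a    d    c    c    d    e
      0    0    0    0    0    0    0
  e   0    0    0    0    0    0    1
  b   0    0    0    0    0    0    1
  a   0    1    1    1    1    1    1
  e   0    1    1    1    1    1    2
  e   0    1    1    1    1    1    2
  c   0    1    1    2    2    2    2
LCS length = dp[6][6] = 2

2


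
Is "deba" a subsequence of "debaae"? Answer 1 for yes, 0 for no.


Check if "deba" is a subsequence of "debaae"
Greedy scan:
  Position 0 ('d'): matches sub[0] = 'd'
  Position 1 ('e'): matches sub[1] = 'e'
  Position 2 ('b'): matches sub[2] = 'b'
  Position 3 ('a'): matches sub[3] = 'a'
  Position 4 ('a'): no match needed
  Position 5 ('e'): no match needed
All 4 characters matched => is a subsequence

1


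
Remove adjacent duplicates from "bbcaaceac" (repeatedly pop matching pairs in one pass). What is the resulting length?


Input: bbcaaceac
Stack-based adjacent duplicate removal:
  Read 'b': push. Stack: b
  Read 'b': matches stack top 'b' => pop. Stack: (empty)
  Read 'c': push. Stack: c
  Read 'a': push. Stack: ca
  Read 'a': matches stack top 'a' => pop. Stack: c
  Read 'c': matches stack top 'c' => pop. Stack: (empty)
  Read 'e': push. Stack: e
  Read 'a': push. Stack: ea
  Read 'c': push. Stack: eac
Final stack: "eac" (length 3)

3


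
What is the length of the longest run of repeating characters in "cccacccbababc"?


Input: "cccacccbababc"
Scanning for longest run:
  Position 1 ('c'): continues run of 'c', length=2
  Position 2 ('c'): continues run of 'c', length=3
  Position 3 ('a'): new char, reset run to 1
  Position 4 ('c'): new char, reset run to 1
  Position 5 ('c'): continues run of 'c', length=2
  Position 6 ('c'): continues run of 'c', length=3
  Position 7 ('b'): new char, reset run to 1
  Position 8 ('a'): new char, reset run to 1
  Position 9 ('b'): new char, reset run to 1
  Position 10 ('a'): new char, reset run to 1
  Position 11 ('b'): new char, reset run to 1
  Position 12 ('c'): new char, reset run to 1
Longest run: 'c' with length 3

3


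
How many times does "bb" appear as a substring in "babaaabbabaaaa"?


Searching for "bb" in "babaaabbabaaaa"
Scanning each position:
  Position 0: "ba" => no
  Position 1: "ab" => no
  Position 2: "ba" => no
  Position 3: "aa" => no
  Position 4: "aa" => no
  Position 5: "ab" => no
  Position 6: "bb" => MATCH
  Position 7: "ba" => no
  Position 8: "ab" => no
  Position 9: "ba" => no
  Position 10: "aa" => no
  Position 11: "aa" => no
  Position 12: "aa" => no
Total occurrences: 1

1


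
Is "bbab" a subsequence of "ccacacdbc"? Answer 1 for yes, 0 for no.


Check if "bbab" is a subsequence of "ccacacdbc"
Greedy scan:
  Position 0 ('c'): no match needed
  Position 1 ('c'): no match needed
  Position 2 ('a'): no match needed
  Position 3 ('c'): no match needed
  Position 4 ('a'): no match needed
  Position 5 ('c'): no match needed
  Position 6 ('d'): no match needed
  Position 7 ('b'): matches sub[0] = 'b'
  Position 8 ('c'): no match needed
Only matched 1/4 characters => not a subsequence

0


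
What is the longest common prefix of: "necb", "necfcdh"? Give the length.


Words: necb, necfcdh
  Position 0: all 'n' => match
  Position 1: all 'e' => match
  Position 2: all 'c' => match
  Position 3: ('b', 'f') => mismatch, stop
LCP = "nec" (length 3)

3


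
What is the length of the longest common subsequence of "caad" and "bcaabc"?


LCS of "caad" and "bcaabc"
DP table:
           b    c    a    a    b    c
      0    0    0    0    0    0    0
  c   0    0    1    1    1    1    1
  a   0    0    1    2    2    2    2
  a   0    0    1    2    3    3    3
  d   0    0    1    2    3    3    3
LCS length = dp[4][6] = 3

3


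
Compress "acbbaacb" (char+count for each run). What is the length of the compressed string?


Input: acbbaacb
Runs:
  'a' x 1 => "a1"
  'c' x 1 => "c1"
  'b' x 2 => "b2"
  'a' x 2 => "a2"
  'c' x 1 => "c1"
  'b' x 1 => "b1"
Compressed: "a1c1b2a2c1b1"
Compressed length: 12

12


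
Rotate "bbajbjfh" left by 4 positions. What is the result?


Input: "bbajbjfh", rotate left by 4
First 4 characters: "bbaj"
Remaining characters: "bjfh"
Concatenate remaining + first: "bjfh" + "bbaj" = "bjfhbbaj"

bjfhbbaj


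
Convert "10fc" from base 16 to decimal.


Input: "10fc" in base 16
Positional expansion:
  Digit '1' (value 1) x 16^3 = 4096
  Digit '0' (value 0) x 16^2 = 0
  Digit 'f' (value 15) x 16^1 = 240
  Digit 'c' (value 12) x 16^0 = 12
Sum = 4348

4348


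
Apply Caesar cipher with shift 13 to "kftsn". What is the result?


Caesar cipher: shift "kftsn" by 13
  'k' (pos 10) + 13 = pos 23 = 'x'
  'f' (pos 5) + 13 = pos 18 = 's'
  't' (pos 19) + 13 = pos 6 = 'g'
  's' (pos 18) + 13 = pos 5 = 'f'
  'n' (pos 13) + 13 = pos 0 = 'a'
Result: xsgfa

xsgfa


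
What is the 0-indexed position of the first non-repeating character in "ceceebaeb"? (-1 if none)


Input: ceceebaeb
Character frequencies:
  'a': 1
  'b': 2
  'c': 2
  'e': 4
Scanning left to right for freq == 1:
  Position 0 ('c'): freq=2, skip
  Position 1 ('e'): freq=4, skip
  Position 2 ('c'): freq=2, skip
  Position 3 ('e'): freq=4, skip
  Position 4 ('e'): freq=4, skip
  Position 5 ('b'): freq=2, skip
  Position 6 ('a'): unique! => answer = 6

6


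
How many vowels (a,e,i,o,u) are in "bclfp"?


Input: bclfp
Checking each character:
  'b' at position 0: consonant
  'c' at position 1: consonant
  'l' at position 2: consonant
  'f' at position 3: consonant
  'p' at position 4: consonant
Total vowels: 0

0


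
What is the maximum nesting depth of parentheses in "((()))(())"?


Input: "((()))(())"
Tracking depth:
  Position 0 '(': depth becomes 1
  Position 1 '(': depth becomes 2
  Position 2 '(': depth becomes 3
  Position 3 ')': depth becomes 2
  Position 4 ')': depth becomes 1
  Position 5 ')': depth becomes 0
  Position 6 '(': depth becomes 1
  Position 7 '(': depth becomes 2
  Position 8 ')': depth becomes 1
  Position 9 ')': depth becomes 0
Maximum depth reached: 3

3


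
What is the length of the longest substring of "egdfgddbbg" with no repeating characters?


Input: "egdfgddbbg"
Sliding window (track last position of each char):
  Position 0 ('e'): window [0,0] length 1 -- new best
  Position 1 ('g'): window [0,1] length 2 -- new best
  Position 2 ('d'): window [0,2] length 3 -- new best
  Position 3 ('f'): window [0,3] length 4 -- new best
  Position 4 ('g'): repeat (last at 1), move window start to 2
  Position 4 ('g'): window [2,4] length 3
  Position 5 ('d'): repeat (last at 2), move window start to 3
  Position 5 ('d'): window [3,5] length 3
  Position 6 ('d'): repeat (last at 5), move window start to 6
  Position 6 ('d'): window [6,6] length 1
  Position 7 ('b'): window [6,7] length 2
  Position 8 ('b'): repeat (last at 7), move window start to 8
  Position 8 ('b'): window [8,8] length 1
  Position 9 ('g'): window [8,9] length 2
Longest substring with no repeats: "egdf" with length 4

4


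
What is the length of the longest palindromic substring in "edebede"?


Input: "edebede"
Checking substrings for palindromes:
  [0:7] "edebede" (len 7) => palindrome
  [1:6] "debed" (len 5) => palindrome
  [0:3] "ede" (len 3) => palindrome
  [2:5] "ebe" (len 3) => palindrome
  [4:7] "ede" (len 3) => palindrome
Longest palindromic substring: "edebede" with length 7

7


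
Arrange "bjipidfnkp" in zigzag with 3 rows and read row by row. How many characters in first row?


Zigzag "bjipidfnkp" into 3 rows:
Placing characters:
  'b' => row 0
  'j' => row 1
  'i' => row 2
  'p' => row 1
  'i' => row 0
  'd' => row 1
  'f' => row 2
  'n' => row 1
  'k' => row 0
  'p' => row 1
Rows:
  Row 0: "bik"
  Row 1: "jpdnp"
  Row 2: "if"
First row length: 3

3


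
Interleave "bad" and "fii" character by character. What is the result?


Interleaving "bad" and "fii":
  Position 0: 'b' from first, 'f' from second => "bf"
  Position 1: 'a' from first, 'i' from second => "ai"
  Position 2: 'd' from first, 'i' from second => "di"
Result: bfaidi

bfaidi


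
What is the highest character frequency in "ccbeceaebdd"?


Input: ccbeceaebdd
Character counts:
  'a': 1
  'b': 2
  'c': 3
  'd': 2
  'e': 3
Maximum frequency: 3

3


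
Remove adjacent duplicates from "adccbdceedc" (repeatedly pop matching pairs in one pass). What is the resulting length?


Input: adccbdceedc
Stack-based adjacent duplicate removal:
  Read 'a': push. Stack: a
  Read 'd': push. Stack: ad
  Read 'c': push. Stack: adc
  Read 'c': matches stack top 'c' => pop. Stack: ad
  Read 'b': push. Stack: adb
  Read 'd': push. Stack: adbd
  Read 'c': push. Stack: adbdc
  Read 'e': push. Stack: adbdce
  Read 'e': matches stack top 'e' => pop. Stack: adbdc
  Read 'd': push. Stack: adbdcd
  Read 'c': push. Stack: adbdcdc
Final stack: "adbdcdc" (length 7)

7


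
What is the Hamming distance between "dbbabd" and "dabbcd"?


Comparing "dbbabd" and "dabbcd" position by position:
  Position 0: 'd' vs 'd' => same
  Position 1: 'b' vs 'a' => differ
  Position 2: 'b' vs 'b' => same
  Position 3: 'a' vs 'b' => differ
  Position 4: 'b' vs 'c' => differ
  Position 5: 'd' vs 'd' => same
Total differences (Hamming distance): 3

3


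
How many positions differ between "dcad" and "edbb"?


Comparing "dcad" and "edbb" position by position:
  Position 0: 'd' vs 'e' => DIFFER
  Position 1: 'c' vs 'd' => DIFFER
  Position 2: 'a' vs 'b' => DIFFER
  Position 3: 'd' vs 'b' => DIFFER
Positions that differ: 4

4


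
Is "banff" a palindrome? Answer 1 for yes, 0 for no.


Input: banff
Reversed: ffnab
  Compare pos 0 ('b') with pos 4 ('f'): MISMATCH
  Compare pos 1 ('a') with pos 3 ('f'): MISMATCH
Result: not a palindrome

0


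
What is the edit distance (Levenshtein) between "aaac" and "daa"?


Computing edit distance: "aaac" -> "daa"
DP table:
           d    a    a
      0    1    2    3
  a   1    1    1    2
  a   2    2    1    1
  a   3    3    2    1
  c   4    4    3    2
Edit distance = dp[4][3] = 2

2


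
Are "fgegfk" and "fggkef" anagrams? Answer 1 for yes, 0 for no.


Strings: "fgegfk", "fggkef"
Sorted first:  effggk
Sorted second: effggk
Sorted forms match => anagrams

1


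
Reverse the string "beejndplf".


Input: beejndplf
Reading characters right to left:
  Position 8: 'f'
  Position 7: 'l'
  Position 6: 'p'
  Position 5: 'd'
  Position 4: 'n'
  Position 3: 'j'
  Position 2: 'e'
  Position 1: 'e'
  Position 0: 'b'
Reversed: flpdnjeeb

flpdnjeeb


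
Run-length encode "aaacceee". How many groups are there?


Input: aaacceee
Scanning for consecutive runs:
  Group 1: 'a' x 3 (positions 0-2)
  Group 2: 'c' x 2 (positions 3-4)
  Group 3: 'e' x 3 (positions 5-7)
Total groups: 3

3


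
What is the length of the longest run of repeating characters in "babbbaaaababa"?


Input: "babbbaaaababa"
Scanning for longest run:
  Position 1 ('a'): new char, reset run to 1
  Position 2 ('b'): new char, reset run to 1
  Position 3 ('b'): continues run of 'b', length=2
  Position 4 ('b'): continues run of 'b', length=3
  Position 5 ('a'): new char, reset run to 1
  Position 6 ('a'): continues run of 'a', length=2
  Position 7 ('a'): continues run of 'a', length=3
  Position 8 ('a'): continues run of 'a', length=4
  Position 9 ('b'): new char, reset run to 1
  Position 10 ('a'): new char, reset run to 1
  Position 11 ('b'): new char, reset run to 1
  Position 12 ('a'): new char, reset run to 1
Longest run: 'a' with length 4

4


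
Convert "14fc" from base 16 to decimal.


Input: "14fc" in base 16
Positional expansion:
  Digit '1' (value 1) x 16^3 = 4096
  Digit '4' (value 4) x 16^2 = 1024
  Digit 'f' (value 15) x 16^1 = 240
  Digit 'c' (value 12) x 16^0 = 12
Sum = 5372

5372


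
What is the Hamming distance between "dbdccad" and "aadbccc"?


Comparing "dbdccad" and "aadbccc" position by position:
  Position 0: 'd' vs 'a' => differ
  Position 1: 'b' vs 'a' => differ
  Position 2: 'd' vs 'd' => same
  Position 3: 'c' vs 'b' => differ
  Position 4: 'c' vs 'c' => same
  Position 5: 'a' vs 'c' => differ
  Position 6: 'd' vs 'c' => differ
Total differences (Hamming distance): 5

5


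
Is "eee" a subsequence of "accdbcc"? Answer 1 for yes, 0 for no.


Check if "eee" is a subsequence of "accdbcc"
Greedy scan:
  Position 0 ('a'): no match needed
  Position 1 ('c'): no match needed
  Position 2 ('c'): no match needed
  Position 3 ('d'): no match needed
  Position 4 ('b'): no match needed
  Position 5 ('c'): no match needed
  Position 6 ('c'): no match needed
Only matched 0/3 characters => not a subsequence

0


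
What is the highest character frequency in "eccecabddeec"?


Input: eccecabddeec
Character counts:
  'a': 1
  'b': 1
  'c': 4
  'd': 2
  'e': 4
Maximum frequency: 4

4


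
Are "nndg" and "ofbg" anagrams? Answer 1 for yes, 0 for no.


Strings: "nndg", "ofbg"
Sorted first:  dgnn
Sorted second: bfgo
Differ at position 0: 'd' vs 'b' => not anagrams

0


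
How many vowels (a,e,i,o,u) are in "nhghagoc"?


Input: nhghagoc
Checking each character:
  'n' at position 0: consonant
  'h' at position 1: consonant
  'g' at position 2: consonant
  'h' at position 3: consonant
  'a' at position 4: vowel (running total: 1)
  'g' at position 5: consonant
  'o' at position 6: vowel (running total: 2)
  'c' at position 7: consonant
Total vowels: 2

2


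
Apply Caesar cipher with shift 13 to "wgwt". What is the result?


Caesar cipher: shift "wgwt" by 13
  'w' (pos 22) + 13 = pos 9 = 'j'
  'g' (pos 6) + 13 = pos 19 = 't'
  'w' (pos 22) + 13 = pos 9 = 'j'
  't' (pos 19) + 13 = pos 6 = 'g'
Result: jtjg

jtjg


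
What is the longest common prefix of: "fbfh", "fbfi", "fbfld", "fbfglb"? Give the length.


Words: fbfh, fbfi, fbfld, fbfglb
  Position 0: all 'f' => match
  Position 1: all 'b' => match
  Position 2: all 'f' => match
  Position 3: ('h', 'i', 'l', 'g') => mismatch, stop
LCP = "fbf" (length 3)

3


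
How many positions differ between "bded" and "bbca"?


Comparing "bded" and "bbca" position by position:
  Position 0: 'b' vs 'b' => same
  Position 1: 'd' vs 'b' => DIFFER
  Position 2: 'e' vs 'c' => DIFFER
  Position 3: 'd' vs 'a' => DIFFER
Positions that differ: 3

3


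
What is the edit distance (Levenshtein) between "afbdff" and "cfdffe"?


Computing edit distance: "afbdff" -> "cfdffe"
DP table:
           c    f    d    f    f    e
      0    1    2    3    4    5    6
  a   1    1    2    3    4    5    6
  f   2    2    1    2    3    4    5
  b   3    3    2    2    3    4    5
  d   4    4    3    2    3    4    5
  f   5    5    4    3    2    3    4
  f   6    6    5    4    3    2    3
Edit distance = dp[6][6] = 3

3


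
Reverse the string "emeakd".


Input: emeakd
Reading characters right to left:
  Position 5: 'd'
  Position 4: 'k'
  Position 3: 'a'
  Position 2: 'e'
  Position 1: 'm'
  Position 0: 'e'
Reversed: dkaeme

dkaeme


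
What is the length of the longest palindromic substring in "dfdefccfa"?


Input: "dfdefccfa"
Checking substrings for palindromes:
  [4:8] "fccf" (len 4) => palindrome
  [0:3] "dfd" (len 3) => palindrome
  [5:7] "cc" (len 2) => palindrome
Longest palindromic substring: "fccf" with length 4

4


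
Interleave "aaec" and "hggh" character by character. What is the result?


Interleaving "aaec" and "hggh":
  Position 0: 'a' from first, 'h' from second => "ah"
  Position 1: 'a' from first, 'g' from second => "ag"
  Position 2: 'e' from first, 'g' from second => "eg"
  Position 3: 'c' from first, 'h' from second => "ch"
Result: ahagegch

ahagegch


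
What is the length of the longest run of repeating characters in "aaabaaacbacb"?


Input: "aaabaaacbacb"
Scanning for longest run:
  Position 1 ('a'): continues run of 'a', length=2
  Position 2 ('a'): continues run of 'a', length=3
  Position 3 ('b'): new char, reset run to 1
  Position 4 ('a'): new char, reset run to 1
  Position 5 ('a'): continues run of 'a', length=2
  Position 6 ('a'): continues run of 'a', length=3
  Position 7 ('c'): new char, reset run to 1
  Position 8 ('b'): new char, reset run to 1
  Position 9 ('a'): new char, reset run to 1
  Position 10 ('c'): new char, reset run to 1
  Position 11 ('b'): new char, reset run to 1
Longest run: 'a' with length 3

3


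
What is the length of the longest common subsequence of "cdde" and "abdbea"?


LCS of "cdde" and "abdbea"
DP table:
           a    b    d    b    e    a
      0    0    0    0    0    0    0
  c   0    0    0    0    0    0    0
  d   0    0    0    1    1    1    1
  d   0    0    0    1    1    1    1
  e   0    0    0    1    1    2    2
LCS length = dp[4][6] = 2

2


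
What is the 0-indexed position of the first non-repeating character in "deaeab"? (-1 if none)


Input: deaeab
Character frequencies:
  'a': 2
  'b': 1
  'd': 1
  'e': 2
Scanning left to right for freq == 1:
  Position 0 ('d'): unique! => answer = 0

0


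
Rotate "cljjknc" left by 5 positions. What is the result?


Input: "cljjknc", rotate left by 5
First 5 characters: "cljjk"
Remaining characters: "nc"
Concatenate remaining + first: "nc" + "cljjk" = "nccljjk"

nccljjk


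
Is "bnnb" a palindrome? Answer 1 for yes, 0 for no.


Input: bnnb
Reversed: bnnb
  Compare pos 0 ('b') with pos 3 ('b'): match
  Compare pos 1 ('n') with pos 2 ('n'): match
Result: palindrome

1


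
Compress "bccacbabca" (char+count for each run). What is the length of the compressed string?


Input: bccacbabca
Runs:
  'b' x 1 => "b1"
  'c' x 2 => "c2"
  'a' x 1 => "a1"
  'c' x 1 => "c1"
  'b' x 1 => "b1"
  'a' x 1 => "a1"
  'b' x 1 => "b1"
  'c' x 1 => "c1"
  'a' x 1 => "a1"
Compressed: "b1c2a1c1b1a1b1c1a1"
Compressed length: 18

18


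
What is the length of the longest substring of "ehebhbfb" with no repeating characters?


Input: "ehebhbfb"
Sliding window (track last position of each char):
  Position 0 ('e'): window [0,0] length 1 -- new best
  Position 1 ('h'): window [0,1] length 2 -- new best
  Position 2 ('e'): repeat (last at 0), move window start to 1
  Position 2 ('e'): window [1,2] length 2
  Position 3 ('b'): window [1,3] length 3 -- new best
  Position 4 ('h'): repeat (last at 1), move window start to 2
  Position 4 ('h'): window [2,4] length 3
  Position 5 ('b'): repeat (last at 3), move window start to 4
  Position 5 ('b'): window [4,5] length 2
  Position 6 ('f'): window [4,6] length 3
  Position 7 ('b'): repeat (last at 5), move window start to 6
  Position 7 ('b'): window [6,7] length 2
Longest substring with no repeats: "heb" with length 3

3


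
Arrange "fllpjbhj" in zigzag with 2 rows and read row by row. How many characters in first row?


Zigzag "fllpjbhj" into 2 rows:
Placing characters:
  'f' => row 0
  'l' => row 1
  'l' => row 0
  'p' => row 1
  'j' => row 0
  'b' => row 1
  'h' => row 0
  'j' => row 1
Rows:
  Row 0: "fljh"
  Row 1: "lpbj"
First row length: 4

4


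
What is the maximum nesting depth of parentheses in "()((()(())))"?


Input: "()((()(())))"
Tracking depth:
  Position 0 '(': depth becomes 1
  Position 1 ')': depth becomes 0
  Position 2 '(': depth becomes 1
  Position 3 '(': depth becomes 2
  Position 4 '(': depth becomes 3
  Position 5 ')': depth becomes 2
  Position 6 '(': depth becomes 3
  Position 7 '(': depth becomes 4
  Position 8 ')': depth becomes 3
  Position 9 ')': depth becomes 2
  Position 10 ')': depth becomes 1
  Position 11 ')': depth becomes 0
Maximum depth reached: 4

4


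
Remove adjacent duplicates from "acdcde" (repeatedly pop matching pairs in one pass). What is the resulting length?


Input: acdcde
Stack-based adjacent duplicate removal:
  Read 'a': push. Stack: a
  Read 'c': push. Stack: ac
  Read 'd': push. Stack: acd
  Read 'c': push. Stack: acdc
  Read 'd': push. Stack: acdcd
  Read 'e': push. Stack: acdcde
Final stack: "acdcde" (length 6)

6


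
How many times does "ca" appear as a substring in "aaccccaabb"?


Searching for "ca" in "aaccccaabb"
Scanning each position:
  Position 0: "aa" => no
  Position 1: "ac" => no
  Position 2: "cc" => no
  Position 3: "cc" => no
  Position 4: "cc" => no
  Position 5: "ca" => MATCH
  Position 6: "aa" => no
  Position 7: "ab" => no
  Position 8: "bb" => no
Total occurrences: 1

1


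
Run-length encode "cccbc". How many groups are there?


Input: cccbc
Scanning for consecutive runs:
  Group 1: 'c' x 3 (positions 0-2)
  Group 2: 'b' x 1 (positions 3-3)
  Group 3: 'c' x 1 (positions 4-4)
Total groups: 3

3


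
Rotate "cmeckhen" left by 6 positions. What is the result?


Input: "cmeckhen", rotate left by 6
First 6 characters: "cmeckh"
Remaining characters: "en"
Concatenate remaining + first: "en" + "cmeckh" = "encmeckh"

encmeckh


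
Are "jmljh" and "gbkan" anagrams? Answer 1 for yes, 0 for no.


Strings: "jmljh", "gbkan"
Sorted first:  hjjlm
Sorted second: abgkn
Differ at position 0: 'h' vs 'a' => not anagrams

0


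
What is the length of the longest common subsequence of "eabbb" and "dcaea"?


LCS of "eabbb" and "dcaea"
DP table:
           d    c    a    e    a
      0    0    0    0    0    0
  e   0    0    0    0    1    1
  a   0    0    0    1    1    2
  b   0    0    0    1    1    2
  b   0    0    0    1    1    2
  b   0    0    0    1    1    2
LCS length = dp[5][5] = 2

2


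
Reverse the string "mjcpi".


Input: mjcpi
Reading characters right to left:
  Position 4: 'i'
  Position 3: 'p'
  Position 2: 'c'
  Position 1: 'j'
  Position 0: 'm'
Reversed: ipcjm

ipcjm


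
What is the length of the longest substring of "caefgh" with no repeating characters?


Input: "caefgh"
Sliding window (track last position of each char):
  Position 0 ('c'): window [0,0] length 1 -- new best
  Position 1 ('a'): window [0,1] length 2 -- new best
  Position 2 ('e'): window [0,2] length 3 -- new best
  Position 3 ('f'): window [0,3] length 4 -- new best
  Position 4 ('g'): window [0,4] length 5 -- new best
  Position 5 ('h'): window [0,5] length 6 -- new best
Longest substring with no repeats: "caefgh" with length 6

6


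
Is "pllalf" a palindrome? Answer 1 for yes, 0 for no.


Input: pllalf
Reversed: flallp
  Compare pos 0 ('p') with pos 5 ('f'): MISMATCH
  Compare pos 1 ('l') with pos 4 ('l'): match
  Compare pos 2 ('l') with pos 3 ('a'): MISMATCH
Result: not a palindrome

0


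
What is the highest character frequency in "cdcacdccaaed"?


Input: cdcacdccaaed
Character counts:
  'a': 3
  'c': 5
  'd': 3
  'e': 1
Maximum frequency: 5

5


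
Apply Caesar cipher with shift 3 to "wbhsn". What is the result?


Caesar cipher: shift "wbhsn" by 3
  'w' (pos 22) + 3 = pos 25 = 'z'
  'b' (pos 1) + 3 = pos 4 = 'e'
  'h' (pos 7) + 3 = pos 10 = 'k'
  's' (pos 18) + 3 = pos 21 = 'v'
  'n' (pos 13) + 3 = pos 16 = 'q'
Result: zekvq

zekvq


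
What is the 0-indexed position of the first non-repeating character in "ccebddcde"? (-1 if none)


Input: ccebddcde
Character frequencies:
  'b': 1
  'c': 3
  'd': 3
  'e': 2
Scanning left to right for freq == 1:
  Position 0 ('c'): freq=3, skip
  Position 1 ('c'): freq=3, skip
  Position 2 ('e'): freq=2, skip
  Position 3 ('b'): unique! => answer = 3

3


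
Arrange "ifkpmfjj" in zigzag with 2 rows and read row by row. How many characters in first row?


Zigzag "ifkpmfjj" into 2 rows:
Placing characters:
  'i' => row 0
  'f' => row 1
  'k' => row 0
  'p' => row 1
  'm' => row 0
  'f' => row 1
  'j' => row 0
  'j' => row 1
Rows:
  Row 0: "ikmj"
  Row 1: "fpfj"
First row length: 4

4


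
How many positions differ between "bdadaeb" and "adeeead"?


Comparing "bdadaeb" and "adeeead" position by position:
  Position 0: 'b' vs 'a' => DIFFER
  Position 1: 'd' vs 'd' => same
  Position 2: 'a' vs 'e' => DIFFER
  Position 3: 'd' vs 'e' => DIFFER
  Position 4: 'a' vs 'e' => DIFFER
  Position 5: 'e' vs 'a' => DIFFER
  Position 6: 'b' vs 'd' => DIFFER
Positions that differ: 6

6


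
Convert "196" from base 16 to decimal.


Input: "196" in base 16
Positional expansion:
  Digit '1' (value 1) x 16^2 = 256
  Digit '9' (value 9) x 16^1 = 144
  Digit '6' (value 6) x 16^0 = 6
Sum = 406

406


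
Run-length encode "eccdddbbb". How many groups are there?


Input: eccdddbbb
Scanning for consecutive runs:
  Group 1: 'e' x 1 (positions 0-0)
  Group 2: 'c' x 2 (positions 1-2)
  Group 3: 'd' x 3 (positions 3-5)
  Group 4: 'b' x 3 (positions 6-8)
Total groups: 4

4


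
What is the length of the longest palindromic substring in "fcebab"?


Input: "fcebab"
Checking substrings for palindromes:
  [3:6] "bab" (len 3) => palindrome
Longest palindromic substring: "bab" with length 3

3


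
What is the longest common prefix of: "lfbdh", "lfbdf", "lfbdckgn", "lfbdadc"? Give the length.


Words: lfbdh, lfbdf, lfbdckgn, lfbdadc
  Position 0: all 'l' => match
  Position 1: all 'f' => match
  Position 2: all 'b' => match
  Position 3: all 'd' => match
  Position 4: ('h', 'f', 'c', 'a') => mismatch, stop
LCP = "lfbd" (length 4)

4


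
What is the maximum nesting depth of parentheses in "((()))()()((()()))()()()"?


Input: "((()))()()((()()))()()()"
Tracking depth:
  Position 0 '(': depth becomes 1
  Position 1 '(': depth becomes 2
  Position 2 '(': depth becomes 3
  Position 3 ')': depth becomes 2
  Position 4 ')': depth becomes 1
  Position 5 ')': depth becomes 0
  Position 6 '(': depth becomes 1
  Position 7 ')': depth becomes 0
  Position 8 '(': depth becomes 1
  Position 9 ')': depth becomes 0
  Position 10 '(': depth becomes 1
  Position 11 '(': depth becomes 2
  Position 12 '(': depth becomes 3
  Position 13 ')': depth becomes 2
  Position 14 '(': depth becomes 3
  Position 15 ')': depth becomes 2
  Position 16 ')': depth becomes 1
  Position 17 ')': depth becomes 0
  Position 18 '(': depth becomes 1
  Position 19 ')': depth becomes 0
  Position 20 '(': depth becomes 1
  Position 21 ')': depth becomes 0
  Position 22 '(': depth becomes 1
  Position 23 ')': depth becomes 0
Maximum depth reached: 3

3


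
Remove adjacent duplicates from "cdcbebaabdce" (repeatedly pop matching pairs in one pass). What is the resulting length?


Input: cdcbebaabdce
Stack-based adjacent duplicate removal:
  Read 'c': push. Stack: c
  Read 'd': push. Stack: cd
  Read 'c': push. Stack: cdc
  Read 'b': push. Stack: cdcb
  Read 'e': push. Stack: cdcbe
  Read 'b': push. Stack: cdcbeb
  Read 'a': push. Stack: cdcbeba
  Read 'a': matches stack top 'a' => pop. Stack: cdcbeb
  Read 'b': matches stack top 'b' => pop. Stack: cdcbe
  Read 'd': push. Stack: cdcbed
  Read 'c': push. Stack: cdcbedc
  Read 'e': push. Stack: cdcbedce
Final stack: "cdcbedce" (length 8)

8


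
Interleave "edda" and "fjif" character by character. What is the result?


Interleaving "edda" and "fjif":
  Position 0: 'e' from first, 'f' from second => "ef"
  Position 1: 'd' from first, 'j' from second => "dj"
  Position 2: 'd' from first, 'i' from second => "di"
  Position 3: 'a' from first, 'f' from second => "af"
Result: efdjdiaf

efdjdiaf


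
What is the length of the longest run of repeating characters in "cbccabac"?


Input: "cbccabac"
Scanning for longest run:
  Position 1 ('b'): new char, reset run to 1
  Position 2 ('c'): new char, reset run to 1
  Position 3 ('c'): continues run of 'c', length=2
  Position 4 ('a'): new char, reset run to 1
  Position 5 ('b'): new char, reset run to 1
  Position 6 ('a'): new char, reset run to 1
  Position 7 ('c'): new char, reset run to 1
Longest run: 'c' with length 2

2


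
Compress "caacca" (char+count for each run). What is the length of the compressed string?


Input: caacca
Runs:
  'c' x 1 => "c1"
  'a' x 2 => "a2"
  'c' x 2 => "c2"
  'a' x 1 => "a1"
Compressed: "c1a2c2a1"
Compressed length: 8

8


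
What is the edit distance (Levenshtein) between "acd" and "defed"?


Computing edit distance: "acd" -> "defed"
DP table:
           d    e    f    e    d
      0    1    2    3    4    5
  a   1    1    2    3    4    5
  c   2    2    2    3    4    5
  d   3    2    3    3    4    4
Edit distance = dp[3][5] = 4

4


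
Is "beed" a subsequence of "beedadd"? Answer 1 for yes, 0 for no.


Check if "beed" is a subsequence of "beedadd"
Greedy scan:
  Position 0 ('b'): matches sub[0] = 'b'
  Position 1 ('e'): matches sub[1] = 'e'
  Position 2 ('e'): matches sub[2] = 'e'
  Position 3 ('d'): matches sub[3] = 'd'
  Position 4 ('a'): no match needed
  Position 5 ('d'): no match needed
  Position 6 ('d'): no match needed
All 4 characters matched => is a subsequence

1


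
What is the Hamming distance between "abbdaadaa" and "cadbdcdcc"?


Comparing "abbdaadaa" and "cadbdcdcc" position by position:
  Position 0: 'a' vs 'c' => differ
  Position 1: 'b' vs 'a' => differ
  Position 2: 'b' vs 'd' => differ
  Position 3: 'd' vs 'b' => differ
  Position 4: 'a' vs 'd' => differ
  Position 5: 'a' vs 'c' => differ
  Position 6: 'd' vs 'd' => same
  Position 7: 'a' vs 'c' => differ
  Position 8: 'a' vs 'c' => differ
Total differences (Hamming distance): 8

8


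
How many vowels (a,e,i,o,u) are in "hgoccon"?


Input: hgoccon
Checking each character:
  'h' at position 0: consonant
  'g' at position 1: consonant
  'o' at position 2: vowel (running total: 1)
  'c' at position 3: consonant
  'c' at position 4: consonant
  'o' at position 5: vowel (running total: 2)
  'n' at position 6: consonant
Total vowels: 2

2


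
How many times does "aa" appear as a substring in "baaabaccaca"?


Searching for "aa" in "baaabaccaca"
Scanning each position:
  Position 0: "ba" => no
  Position 1: "aa" => MATCH
  Position 2: "aa" => MATCH
  Position 3: "ab" => no
  Position 4: "ba" => no
  Position 5: "ac" => no
  Position 6: "cc" => no
  Position 7: "ca" => no
  Position 8: "ac" => no
  Position 9: "ca" => no
Total occurrences: 2

2


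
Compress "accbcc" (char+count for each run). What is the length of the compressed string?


Input: accbcc
Runs:
  'a' x 1 => "a1"
  'c' x 2 => "c2"
  'b' x 1 => "b1"
  'c' x 2 => "c2"
Compressed: "a1c2b1c2"
Compressed length: 8

8


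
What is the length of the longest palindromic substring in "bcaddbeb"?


Input: "bcaddbeb"
Checking substrings for palindromes:
  [5:8] "beb" (len 3) => palindrome
  [3:5] "dd" (len 2) => palindrome
Longest palindromic substring: "beb" with length 3

3


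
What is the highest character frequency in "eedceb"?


Input: eedceb
Character counts:
  'b': 1
  'c': 1
  'd': 1
  'e': 3
Maximum frequency: 3

3


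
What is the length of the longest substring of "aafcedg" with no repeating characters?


Input: "aafcedg"
Sliding window (track last position of each char):
  Position 0 ('a'): window [0,0] length 1 -- new best
  Position 1 ('a'): repeat (last at 0), move window start to 1
  Position 1 ('a'): window [1,1] length 1
  Position 2 ('f'): window [1,2] length 2 -- new best
  Position 3 ('c'): window [1,3] length 3 -- new best
  Position 4 ('e'): window [1,4] length 4 -- new best
  Position 5 ('d'): window [1,5] length 5 -- new best
  Position 6 ('g'): window [1,6] length 6 -- new best
Longest substring with no repeats: "afcedg" with length 6

6


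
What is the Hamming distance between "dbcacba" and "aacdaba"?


Comparing "dbcacba" and "aacdaba" position by position:
  Position 0: 'd' vs 'a' => differ
  Position 1: 'b' vs 'a' => differ
  Position 2: 'c' vs 'c' => same
  Position 3: 'a' vs 'd' => differ
  Position 4: 'c' vs 'a' => differ
  Position 5: 'b' vs 'b' => same
  Position 6: 'a' vs 'a' => same
Total differences (Hamming distance): 4

4


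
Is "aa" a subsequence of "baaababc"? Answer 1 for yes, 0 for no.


Check if "aa" is a subsequence of "baaababc"
Greedy scan:
  Position 0 ('b'): no match needed
  Position 1 ('a'): matches sub[0] = 'a'
  Position 2 ('a'): matches sub[1] = 'a'
  Position 3 ('a'): no match needed
  Position 4 ('b'): no match needed
  Position 5 ('a'): no match needed
  Position 6 ('b'): no match needed
  Position 7 ('c'): no match needed
All 2 characters matched => is a subsequence

1


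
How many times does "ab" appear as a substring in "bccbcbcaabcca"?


Searching for "ab" in "bccbcbcaabcca"
Scanning each position:
  Position 0: "bc" => no
  Position 1: "cc" => no
  Position 2: "cb" => no
  Position 3: "bc" => no
  Position 4: "cb" => no
  Position 5: "bc" => no
  Position 6: "ca" => no
  Position 7: "aa" => no
  Position 8: "ab" => MATCH
  Position 9: "bc" => no
  Position 10: "cc" => no
  Position 11: "ca" => no
Total occurrences: 1

1


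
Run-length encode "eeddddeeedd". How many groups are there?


Input: eeddddeeedd
Scanning for consecutive runs:
  Group 1: 'e' x 2 (positions 0-1)
  Group 2: 'd' x 4 (positions 2-5)
  Group 3: 'e' x 3 (positions 6-8)
  Group 4: 'd' x 2 (positions 9-10)
Total groups: 4

4


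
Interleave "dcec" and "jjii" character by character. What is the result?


Interleaving "dcec" and "jjii":
  Position 0: 'd' from first, 'j' from second => "dj"
  Position 1: 'c' from first, 'j' from second => "cj"
  Position 2: 'e' from first, 'i' from second => "ei"
  Position 3: 'c' from first, 'i' from second => "ci"
Result: djcjeici

djcjeici


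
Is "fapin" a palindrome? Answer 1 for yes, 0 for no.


Input: fapin
Reversed: nipaf
  Compare pos 0 ('f') with pos 4 ('n'): MISMATCH
  Compare pos 1 ('a') with pos 3 ('i'): MISMATCH
Result: not a palindrome

0


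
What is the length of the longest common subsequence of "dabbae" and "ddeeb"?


LCS of "dabbae" and "ddeeb"
DP table:
           d    d    e    e    b
      0    0    0    0    0    0
  d   0    1    1    1    1    1
  a   0    1    1    1    1    1
  b   0    1    1    1    1    2
  b   0    1    1    1    1    2
  a   0    1    1    1    1    2
  e   0    1    1    2    2    2
LCS length = dp[6][5] = 2

2


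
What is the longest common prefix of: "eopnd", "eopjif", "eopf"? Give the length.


Words: eopnd, eopjif, eopf
  Position 0: all 'e' => match
  Position 1: all 'o' => match
  Position 2: all 'p' => match
  Position 3: ('n', 'j', 'f') => mismatch, stop
LCP = "eop" (length 3)

3


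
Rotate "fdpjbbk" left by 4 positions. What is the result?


Input: "fdpjbbk", rotate left by 4
First 4 characters: "fdpj"
Remaining characters: "bbk"
Concatenate remaining + first: "bbk" + "fdpj" = "bbkfdpj"

bbkfdpj


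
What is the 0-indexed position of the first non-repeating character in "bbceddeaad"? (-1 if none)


Input: bbceddeaad
Character frequencies:
  'a': 2
  'b': 2
  'c': 1
  'd': 3
  'e': 2
Scanning left to right for freq == 1:
  Position 0 ('b'): freq=2, skip
  Position 1 ('b'): freq=2, skip
  Position 2 ('c'): unique! => answer = 2

2


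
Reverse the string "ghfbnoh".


Input: ghfbnoh
Reading characters right to left:
  Position 6: 'h'
  Position 5: 'o'
  Position 4: 'n'
  Position 3: 'b'
  Position 2: 'f'
  Position 1: 'h'
  Position 0: 'g'
Reversed: honbfhg

honbfhg


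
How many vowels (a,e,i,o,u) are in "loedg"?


Input: loedg
Checking each character:
  'l' at position 0: consonant
  'o' at position 1: vowel (running total: 1)
  'e' at position 2: vowel (running total: 2)
  'd' at position 3: consonant
  'g' at position 4: consonant
Total vowels: 2

2


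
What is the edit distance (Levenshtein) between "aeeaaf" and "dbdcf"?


Computing edit distance: "aeeaaf" -> "dbdcf"
DP table:
           d    b    d    c    f
      0    1    2    3    4    5
  a   1    1    2    3    4    5
  e   2    2    2    3    4    5
  e   3    3    3    3    4    5
  a   4    4    4    4    4    5
  a   5    5    5    5    5    5
  f   6    6    6    6    6    5
Edit distance = dp[6][5] = 5

5


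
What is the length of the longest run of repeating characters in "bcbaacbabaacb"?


Input: "bcbaacbabaacb"
Scanning for longest run:
  Position 1 ('c'): new char, reset run to 1
  Position 2 ('b'): new char, reset run to 1
  Position 3 ('a'): new char, reset run to 1
  Position 4 ('a'): continues run of 'a', length=2
  Position 5 ('c'): new char, reset run to 1
  Position 6 ('b'): new char, reset run to 1
  Position 7 ('a'): new char, reset run to 1
  Position 8 ('b'): new char, reset run to 1
  Position 9 ('a'): new char, reset run to 1
  Position 10 ('a'): continues run of 'a', length=2
  Position 11 ('c'): new char, reset run to 1
  Position 12 ('b'): new char, reset run to 1
Longest run: 'a' with length 2

2
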